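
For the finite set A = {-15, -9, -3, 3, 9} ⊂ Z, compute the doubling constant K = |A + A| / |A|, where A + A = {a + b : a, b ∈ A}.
K = |A + A| / |A| = 9/5

Enumerate A + A = {a + b : a, b ∈ A}. With |A| = 5, there are |A|^2 = 25 ordered sum pairs; collecting distinct values, A + A = {-30, -24, -18, -12, -6, 0, 6, 12, 18}, so |A + A| = 9. Thus K = 9/5. Here |A + A| = 2|A| − 1 = 9, the minimum possible — so K = 9/5 is minimal, which holds iff A is an arithmetic progression.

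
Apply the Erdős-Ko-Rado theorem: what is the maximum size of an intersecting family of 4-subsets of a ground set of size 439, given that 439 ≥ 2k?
max |F| = C(438, 3) = 13908836

Erdős-Ko-Rado (1961): when n ≥ 2k, max |F| = C(n−1, k−1). The bound is attained by the star {A : i ∈ A} for any fixed i ∈ [n]. Here C(439−1, 4−1) = C(438, 3) = 13908836.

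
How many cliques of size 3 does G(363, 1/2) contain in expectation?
E[# K_3] = C(363, 3) · (1/2)^C(3, 2) = 7906261 / 2^3 = 988282.625

For each 3-subset S of vertices (there are C(363, 3) = 7906261 such S), let X_S = 1 if S induces a K_3 (all C(3, 2) = 3 edges present). Then P(X_S = 1) = (1/2)^3 = 1/8. By linearity of expectation, E[# K_3] = C(363, 3) · (1/2)^3 = 7906261 / 8 = 988282.625.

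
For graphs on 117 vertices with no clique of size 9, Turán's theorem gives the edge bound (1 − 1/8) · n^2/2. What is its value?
Turán density bound = (7/8) · 117^2/2 = 95823/16 ≈ 5988.9375

Turán's theorem: ex(n, K_{r+1}) is achieved by the complete r-partite Turán graph T(n, r) with parts as balanced as possible, and is at most (1 − 1/r) · n^2/2. For r = 8, n = 117: the density bound is (7/8) · 13689/2 = 95823/16 ≈ 5988.9375. The integer-valued extremum is e(T(117, 8)) = 5988, which is strictly less than the density bound 95823/16 since 8 ∤ 117 (the parts of T(117, 8) cannot all be equal).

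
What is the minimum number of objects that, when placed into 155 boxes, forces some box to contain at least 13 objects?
n = (13 − 1)·155 + 1 = 1861

By the generalised pigeonhole principle, to guarantee some box contains ≥ r objects we need more than (r − 1) · k objects total. Threshold: n = (r − 1) · k + 1. With r = 13 and k = 155: n = 12 · 155 + 1 = 1860 + 1 = 1861. For n = 1860 = 12 · 155, we can put exactly 12 objects in every box, avoiding 13 in any single one — so 1861 is tight.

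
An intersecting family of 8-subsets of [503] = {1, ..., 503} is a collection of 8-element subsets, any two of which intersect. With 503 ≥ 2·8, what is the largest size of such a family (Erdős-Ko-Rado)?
max |F| = C(502, 7) = 1528441652875600

Erdős-Ko-Rado (1961): when n ≥ 2k, max |F| = C(n−1, k−1). The bound is attained by the star {A : i ∈ A} for any fixed i ∈ [n]. Here C(503−1, 8−1) = C(502, 7) = 1528441652875600.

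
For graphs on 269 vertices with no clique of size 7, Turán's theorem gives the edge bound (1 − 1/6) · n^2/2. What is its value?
Turán density bound = (5/6) · 269^2/2 = 361805/12 ≈ 30150.4167

Turán's theorem: ex(n, K_{r+1}) is achieved by the complete r-partite Turán graph T(n, r) with parts as balanced as possible, and is at most (1 − 1/r) · n^2/2. For r = 6, n = 269: the density bound is (5/6) · 72361/2 = 361805/12 ≈ 30150.4167. The integer-valued extremum is e(T(269, 6)) = 30150, which is strictly less than the density bound 361805/12 since 6 ∤ 269 (the parts of T(269, 6) cannot all be equal).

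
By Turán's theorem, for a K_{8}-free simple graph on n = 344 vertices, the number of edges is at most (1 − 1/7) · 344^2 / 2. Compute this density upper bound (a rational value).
Turán density bound = (6/7) · 344^2/2 = 355008/7 ≈ 50715.4286

Turán's theorem: ex(n, K_{r+1}) is achieved by the complete r-partite Turán graph T(n, r) with parts as balanced as possible, and is at most (1 − 1/r) · n^2/2. For r = 7, n = 344: the density bound is (6/7) · 118336/2 = 355008/7 ≈ 50715.4286. The integer-valued extremum is e(T(344, 7)) = 50715, which is strictly less than the density bound 355008/7 since 7 ∤ 344 (the parts of T(344, 7) cannot all be equal).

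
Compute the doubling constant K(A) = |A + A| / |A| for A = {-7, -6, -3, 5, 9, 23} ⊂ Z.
K = |A + A| / |A| = 20/6 = 10/3

Enumerate A + A = {a + b : a, b ∈ A}. With |A| = 6, there are |A|^2 = 36 ordered sum pairs; collecting distinct values, A + A = {-14, -13, -12, -10, -9, -6, -2, -1, 2, 3, 6, 10, 14, 16, 17, 18, 20, 28, 32, 46}, so |A + A| = 20. Thus K = 20/6 = 10/3. For comparison, the minimum possible |A + A| over all 6-element sets is 2·6 − 1 = 11 (so min K = 11/6), attained only by arithmetic progressions.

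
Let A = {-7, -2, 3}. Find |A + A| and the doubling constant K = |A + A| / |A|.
K = |A + A| / |A| = 5/3

Enumerate A + A = {a + b : a, b ∈ A}. With |A| = 3, there are |A|^2 = 9 ordered sum pairs; collecting distinct values, A + A = {-14, -9, -4, 1, 6}, so |A + A| = 5. Thus K = 5/3. Here |A + A| = 2|A| − 1 = 5, the minimum possible — so K = 5/3 is minimal, which holds iff A is an arithmetic progression.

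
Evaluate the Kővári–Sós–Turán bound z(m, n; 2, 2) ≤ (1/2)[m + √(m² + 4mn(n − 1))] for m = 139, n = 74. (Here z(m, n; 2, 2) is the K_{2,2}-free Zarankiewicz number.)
z(139, 74; 2, 2) ≤ (1/2)[139 + √(139² + 4·139·74·73)] = (1/2)[139 + √3022833] = 938.8148

Kővári–Sós–Turán: let r_1, ..., r_139 be the row sums and z = Σ r_i the total number of 1s. Each pair of columns can share at most one row with both entries 1 (else a 2×2 all-ones block appears), so Σ_i C(r_i, 2) ≤ C(74, 2) = 2701. By convexity Σ_i C(r_i, 2) ≥ 139·C(z/139, 2) = z(z − 139)/(2·139), giving z² − 139z − 139·74·73 ≤ 0 and hence z ≤ (1/2)[139 + √(19321 + 4·750878)] = (1/2)[139 + √3022833] ≈ (1/2)(139 + 1738.6296) = 938.8148.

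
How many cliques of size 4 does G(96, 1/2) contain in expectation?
E[# K_4] = C(96, 4) · (1/2)^C(4, 2) = 3321960 / 2^6 = 415245/8 = 51905.625

For each 4-subset S of vertices (there are C(96, 4) = 3321960 such S), let X_S = 1 if S induces a K_4 (all C(4, 2) = 6 edges present). Then P(X_S = 1) = (1/2)^6 = 1/64. By linearity of expectation, E[# K_4] = C(96, 4) · (1/2)^6 = 3321960 / 64 = 415245/8 = 51905.625.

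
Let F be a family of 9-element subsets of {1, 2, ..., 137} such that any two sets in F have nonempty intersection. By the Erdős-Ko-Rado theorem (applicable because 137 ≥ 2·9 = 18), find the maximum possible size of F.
max |F| = C(136, 8) = 2353351951665

The Erdős-Ko-Rado theorem states: for n ≥ 2k, an intersecting family of k-subsets of an n-element set has size at most C(n − 1, k − 1), with equality for 'star' families {A ⊆ [n] : |A| = k, i ∈ A} (fix an element i). For n = 137, k = 9: C(136, 8) = 2353351951665.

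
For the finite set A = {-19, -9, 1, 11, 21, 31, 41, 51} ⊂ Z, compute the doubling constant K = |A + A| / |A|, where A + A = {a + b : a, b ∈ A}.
K = |A + A| / |A| = 15/8

Enumerate A + A = {a + b : a, b ∈ A}. With |A| = 8, there are |A|^2 = 64 ordered sum pairs; collecting distinct values, A + A = {-38, -28, -18, -8, 2, 12, 22, 32, 42, 52, 62, 72, 82, 92, 102}, so |A + A| = 15. Thus K = 15/8. Here |A + A| = 2|A| − 1 = 15, the minimum possible — so K = 15/8 is minimal, which holds iff A is an arithmetic progression.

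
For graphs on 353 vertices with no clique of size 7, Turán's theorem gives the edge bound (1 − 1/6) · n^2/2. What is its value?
Turán density bound = (5/6) · 353^2/2 = 623045/12 ≈ 51920.4167

Turán's theorem: ex(n, K_{r+1}) is achieved by the complete r-partite Turán graph T(n, r) with parts as balanced as possible, and is at most (1 − 1/r) · n^2/2. For r = 6, n = 353: the density bound is (5/6) · 124609/2 = 623045/12 ≈ 51920.4167. The integer-valued extremum is e(T(353, 6)) = 51920, which is strictly less than the density bound 623045/12 since 6 ∤ 353 (the parts of T(353, 6) cannot all be equal).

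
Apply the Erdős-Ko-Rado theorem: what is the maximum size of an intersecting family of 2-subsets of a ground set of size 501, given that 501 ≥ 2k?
max |F| = C(500, 1) = 500

The Erdős-Ko-Rado theorem states: for n ≥ 2k, an intersecting family of k-subsets of an n-element set has size at most C(n − 1, k − 1), with equality for 'star' families {A ⊆ [n] : |A| = k, i ∈ A} (fix an element i). For n = 501, k = 2: C(500, 1) = 500.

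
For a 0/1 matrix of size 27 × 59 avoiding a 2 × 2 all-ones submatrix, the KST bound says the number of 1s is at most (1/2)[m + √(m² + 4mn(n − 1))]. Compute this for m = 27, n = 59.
z(27, 59; 2, 2) ≤ (1/2)[27 + √(27² + 4·27·59·58)] = (1/2)[27 + √370305] = 317.7635

Kővári–Sós–Turán: let r_1, ..., r_27 be the row sums and z = Σ r_i the total number of 1s. Each pair of columns can share at most one row with both entries 1 (else a 2×2 all-ones block appears), so Σ_i C(r_i, 2) ≤ C(59, 2) = 1711. By convexity Σ_i C(r_i, 2) ≥ 27·C(z/27, 2) = z(z − 27)/(2·27), giving z² − 27z − 27·59·58 ≤ 0 and hence z ≤ (1/2)[27 + √(729 + 4·92394)] = (1/2)[27 + √370305] ≈ (1/2)(27 + 608.5269) = 317.7635.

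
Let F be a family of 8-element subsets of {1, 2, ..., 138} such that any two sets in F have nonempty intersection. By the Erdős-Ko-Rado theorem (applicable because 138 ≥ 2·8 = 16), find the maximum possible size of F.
max |F| = C(137, 7) = 153802846692

Erdős-Ko-Rado (1961): when n ≥ 2k, max |F| = C(n−1, k−1). The bound is attained by the star {A : i ∈ A} for any fixed i ∈ [n]. Here C(138−1, 8−1) = C(137, 7) = 153802846692.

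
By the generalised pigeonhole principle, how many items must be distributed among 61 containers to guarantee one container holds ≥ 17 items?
n = (17 − 1)·61 + 1 = 977

By the generalised pigeonhole principle, to guarantee some box contains ≥ r objects we need more than (r − 1) · k objects total. Threshold: n = (r − 1) · k + 1. With r = 17 and k = 61: n = 16 · 61 + 1 = 976 + 1 = 977. For n = 976 = 16 · 61, we can put exactly 16 objects in every box, avoiding 17 in any single one — so 977 is tight.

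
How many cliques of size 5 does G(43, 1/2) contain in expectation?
E[# K_5] = C(43, 5) · (1/2)^C(5, 2) = 962598 / 2^10 = 481299/512 ≈ 940.037109

For each 5-subset S of vertices (there are C(43, 5) = 962598 such S), let X_S = 1 if S induces a K_5 (all C(5, 2) = 10 edges present). Then P(X_S = 1) = (1/2)^10 = 1/1024. By linearity of expectation, E[# K_5] = C(43, 5) · (1/2)^10 = 962598 / 1024 = 481299/512 ≈ 940.037109.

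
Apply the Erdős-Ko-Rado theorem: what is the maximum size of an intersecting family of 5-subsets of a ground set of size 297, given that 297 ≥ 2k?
max |F| = C(296, 4) = 313413310

Erdős-Ko-Rado (1961): when n ≥ 2k, max |F| = C(n−1, k−1). The bound is attained by the star {A : i ∈ A} for any fixed i ∈ [n]. Here C(297−1, 5−1) = C(296, 4) = 313413310.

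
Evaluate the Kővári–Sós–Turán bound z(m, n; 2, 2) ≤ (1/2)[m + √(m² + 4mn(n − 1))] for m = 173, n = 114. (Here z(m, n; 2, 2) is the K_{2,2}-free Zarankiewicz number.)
z(173, 114; 2, 2) ≤ (1/2)[173 + √(173² + 4·173·114·113)] = (1/2)[173 + √8944273] = 1581.8489

Kővári–Sós–Turán: let r_1, ..., r_173 be the row sums and z = Σ r_i the total number of 1s. Each pair of columns can share at most one row with both entries 1 (else a 2×2 all-ones block appears), so Σ_i C(r_i, 2) ≤ C(114, 2) = 6441. By convexity Σ_i C(r_i, 2) ≥ 173·C(z/173, 2) = z(z − 173)/(2·173), giving z² − 173z − 173·114·113 ≤ 0 and hence z ≤ (1/2)[173 + √(29929 + 4·2228586)] = (1/2)[173 + √8944273] ≈ (1/2)(173 + 2990.6977) = 1581.8489.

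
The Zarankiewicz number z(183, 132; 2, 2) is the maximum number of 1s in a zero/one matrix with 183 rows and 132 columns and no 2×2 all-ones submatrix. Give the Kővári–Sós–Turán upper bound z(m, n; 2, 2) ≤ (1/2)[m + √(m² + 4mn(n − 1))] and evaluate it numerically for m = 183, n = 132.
z(183, 132; 2, 2) ≤ (1/2)[183 + √(183² + 4·183·132·131)] = (1/2)[183 + √12691233] = 1872.7378

Kővári–Sós–Turán: let r_1, ..., r_183 be the row sums and z = Σ r_i the total number of 1s. Each pair of columns can share at most one row with both entries 1 (else a 2×2 all-ones block appears), so Σ_i C(r_i, 2) ≤ C(132, 2) = 8646. By convexity Σ_i C(r_i, 2) ≥ 183·C(z/183, 2) = z(z − 183)/(2·183), giving z² − 183z − 183·132·131 ≤ 0 and hence z ≤ (1/2)[183 + √(33489 + 4·3164436)] = (1/2)[183 + √12691233] ≈ (1/2)(183 + 3562.4757) = 1872.7378.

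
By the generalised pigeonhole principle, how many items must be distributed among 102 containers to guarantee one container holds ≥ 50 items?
n = (50 − 1)·102 + 1 = 4999

By the generalised pigeonhole principle, to guarantee some box contains ≥ r objects we need more than (r − 1) · k objects total. Threshold: n = (r − 1) · k + 1. With r = 50 and k = 102: n = 49 · 102 + 1 = 4998 + 1 = 4999. For n = 4998 = 49 · 102, we can put exactly 49 objects in every box, avoiding 50 in any single one — so 4999 is tight.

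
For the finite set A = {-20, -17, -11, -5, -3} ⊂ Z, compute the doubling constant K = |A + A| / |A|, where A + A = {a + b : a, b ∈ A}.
K = |A + A| / |A| = 14/5

Enumerate A + A = {a + b : a, b ∈ A}. With |A| = 5, there are |A|^2 = 25 ordered sum pairs; collecting distinct values, A + A = {-40, -37, -34, -31, -28, -25, -23, -22, -20, -16, -14, -10, -8, -6}, so |A + A| = 14. Thus K = 14/5. For comparison, the minimum possible |A + A| over all 5-element sets is 2·5 − 1 = 9 (so min K = 9/5), attained only by arithmetic progressions.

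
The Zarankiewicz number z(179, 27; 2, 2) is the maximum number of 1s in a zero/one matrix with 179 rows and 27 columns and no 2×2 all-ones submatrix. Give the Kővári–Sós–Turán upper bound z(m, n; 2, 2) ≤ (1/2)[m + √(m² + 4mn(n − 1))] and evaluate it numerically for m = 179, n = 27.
z(179, 27; 2, 2) ≤ (1/2)[179 + √(179² + 4·179·27·26)] = (1/2)[179 + √534673] = 455.1067

Kővári–Sós–Turán: let r_1, ..., r_179 be the row sums and z = Σ r_i the total number of 1s. Each pair of columns can share at most one row with both entries 1 (else a 2×2 all-ones block appears), so Σ_i C(r_i, 2) ≤ C(27, 2) = 351. By convexity Σ_i C(r_i, 2) ≥ 179·C(z/179, 2) = z(z − 179)/(2·179), giving z² − 179z − 179·27·26 ≤ 0 and hence z ≤ (1/2)[179 + √(32041 + 4·125658)] = (1/2)[179 + √534673] ≈ (1/2)(179 + 731.2134) = 455.1067.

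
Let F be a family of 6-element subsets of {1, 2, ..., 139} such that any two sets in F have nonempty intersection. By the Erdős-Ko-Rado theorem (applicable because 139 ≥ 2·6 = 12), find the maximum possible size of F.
max |F| = C(138, 5) = 387610812

Erdős-Ko-Rado (1961): when n ≥ 2k, max |F| = C(n−1, k−1). The bound is attained by the star {A : i ∈ A} for any fixed i ∈ [n]. Here C(139−1, 6−1) = C(138, 5) = 387610812.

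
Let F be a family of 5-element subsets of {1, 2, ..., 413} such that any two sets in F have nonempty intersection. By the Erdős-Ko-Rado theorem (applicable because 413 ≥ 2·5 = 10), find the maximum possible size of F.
max |F| = C(412, 4) = 1183136795

Erdős-Ko-Rado (1961): when n ≥ 2k, max |F| = C(n−1, k−1). The bound is attained by the star {A : i ∈ A} for any fixed i ∈ [n]. Here C(413−1, 5−1) = C(412, 4) = 1183136795.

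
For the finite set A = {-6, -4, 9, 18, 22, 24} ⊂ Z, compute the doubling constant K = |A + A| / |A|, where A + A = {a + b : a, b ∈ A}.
K = |A + A| / |A| = 19/6

Enumerate A + A = {a + b : a, b ∈ A}. With |A| = 6, there are |A|^2 = 36 ordered sum pairs; collecting distinct values, A + A = {-12, -10, -8, 3, 5, 12, 14, 16, 18, 20, 27, 31, 33, 36, 40, 42, 44, 46, 48}, so |A + A| = 19. Thus K = 19/6. For comparison, the minimum possible |A + A| over all 6-element sets is 2·6 − 1 = 11 (so min K = 11/6), attained only by arithmetic progressions.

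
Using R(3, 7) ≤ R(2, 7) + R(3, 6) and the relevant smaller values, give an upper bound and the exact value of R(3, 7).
R(3, 7) ≤ R(2, 7) + R(3, 6) = 7 + 18 = 25; exact value R(3, 7) = 23.

The Erdős–Szekeres recurrence R(r, s) ≤ R(r−1, s) + R(r, s−1) applied to (r, s) = (3, 7) gives
  R(3, 7) ≤ R(2, 7) + R(3, 6) = 7 + 18 = 25.
(Recall R(2, k) = k and R is symmetric.) The recurrence is not tight here (it gives 25, but the exact value is R(3, 7) = 23); the tight upper bound requires a sharper argument than the simple recurrence, combined with a lower-bound construction on K_{22}.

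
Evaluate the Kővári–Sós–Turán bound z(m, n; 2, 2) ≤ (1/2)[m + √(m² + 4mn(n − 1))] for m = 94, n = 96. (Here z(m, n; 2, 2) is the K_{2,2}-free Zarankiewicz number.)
z(94, 96; 2, 2) ≤ (1/2)[94 + √(94² + 4·94·96·95)] = (1/2)[94 + √3437956] = 974.0863

Kővári–Sós–Turán: let r_1, ..., r_94 be the row sums and z = Σ r_i the total number of 1s. Each pair of columns can share at most one row with both entries 1 (else a 2×2 all-ones block appears), so Σ_i C(r_i, 2) ≤ C(96, 2) = 4560. By convexity Σ_i C(r_i, 2) ≥ 94·C(z/94, 2) = z(z − 94)/(2·94), giving z² − 94z − 94·96·95 ≤ 0 and hence z ≤ (1/2)[94 + √(8836 + 4·857280)] = (1/2)[94 + √3437956] ≈ (1/2)(94 + 1854.1726) = 974.0863.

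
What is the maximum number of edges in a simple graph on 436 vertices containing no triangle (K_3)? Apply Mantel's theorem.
ex(436, K_3) = ⌊436^2/4⌋ = 47524

Mantel (1907): a triangle-free graph on n vertices has at most ⌊n^2/4⌋ edges, with equality for the complete bipartite graph K_{⌊n/2⌋, ⌈n/2⌉}. For n = 436: ⌊436^2/4⌋ = ⌊190096/4⌋ = 47524. The extremal graph is K_{218, 218}, which has 218·218 = 47524 edges.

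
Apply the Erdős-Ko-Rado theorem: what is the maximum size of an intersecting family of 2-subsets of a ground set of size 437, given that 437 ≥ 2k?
max |F| = C(436, 1) = 436

The Erdős-Ko-Rado theorem states: for n ≥ 2k, an intersecting family of k-subsets of an n-element set has size at most C(n − 1, k − 1), with equality for 'star' families {A ⊆ [n] : |A| = k, i ∈ A} (fix an element i). For n = 437, k = 2: C(436, 1) = 436.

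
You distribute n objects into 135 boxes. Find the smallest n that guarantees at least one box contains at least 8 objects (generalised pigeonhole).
n = (8 − 1)·135 + 1 = 946

By the generalised pigeonhole principle, to guarantee some box contains ≥ r objects we need more than (r − 1) · k objects total. Threshold: n = (r − 1) · k + 1. With r = 8 and k = 135: n = 7 · 135 + 1 = 945 + 1 = 946. For n = 945 = 7 · 135, we can put exactly 7 objects in every box, avoiding 8 in any single one — so 946 is tight.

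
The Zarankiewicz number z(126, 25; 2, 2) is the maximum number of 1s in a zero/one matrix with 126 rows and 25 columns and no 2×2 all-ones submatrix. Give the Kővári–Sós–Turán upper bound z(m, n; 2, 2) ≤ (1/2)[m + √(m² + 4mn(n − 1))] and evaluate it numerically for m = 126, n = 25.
z(126, 25; 2, 2) ≤ (1/2)[126 + √(126² + 4·126·25·24)] = (1/2)[126 + √318276] = 345.0798

Kővári–Sós–Turán: let r_1, ..., r_126 be the row sums and z = Σ r_i the total number of 1s. Each pair of columns can share at most one row with both entries 1 (else a 2×2 all-ones block appears), so Σ_i C(r_i, 2) ≤ C(25, 2) = 300. By convexity Σ_i C(r_i, 2) ≥ 126·C(z/126, 2) = z(z − 126)/(2·126), giving z² − 126z − 126·25·24 ≤ 0 and hence z ≤ (1/2)[126 + √(15876 + 4·75600)] = (1/2)[126 + √318276] ≈ (1/2)(126 + 564.1596) = 345.0798.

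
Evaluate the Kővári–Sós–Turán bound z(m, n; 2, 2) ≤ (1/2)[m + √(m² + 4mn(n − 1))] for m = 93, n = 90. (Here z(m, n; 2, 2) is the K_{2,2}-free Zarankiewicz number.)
z(93, 90; 2, 2) ≤ (1/2)[93 + √(93² + 4·93·90·89)] = (1/2)[93 + √2988369] = 910.845

Kővári–Sós–Turán: let r_1, ..., r_93 be the row sums and z = Σ r_i the total number of 1s. Each pair of columns can share at most one row with both entries 1 (else a 2×2 all-ones block appears), so Σ_i C(r_i, 2) ≤ C(90, 2) = 4005. By convexity Σ_i C(r_i, 2) ≥ 93·C(z/93, 2) = z(z − 93)/(2·93), giving z² − 93z − 93·90·89 ≤ 0 and hence z ≤ (1/2)[93 + √(8649 + 4·744930)] = (1/2)[93 + √2988369] ≈ (1/2)(93 + 1728.69) = 910.845.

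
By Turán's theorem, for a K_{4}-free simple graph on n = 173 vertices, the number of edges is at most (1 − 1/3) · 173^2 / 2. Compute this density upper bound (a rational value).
Turán density bound = (2/3) · 173^2/2 = 29929/3 ≈ 9976.3333

Turán's theorem: ex(n, K_{r+1}) is achieved by the complete r-partite Turán graph T(n, r) with parts as balanced as possible, and is at most (1 − 1/r) · n^2/2. For r = 3, n = 173: the density bound is (2/3) · 29929/2 = 29929/3 ≈ 9976.3333. The integer-valued extremum is e(T(173, 3)) = 9976, which is strictly less than the density bound 29929/3 since 3 ∤ 173 (the parts of T(173, 3) cannot all be equal).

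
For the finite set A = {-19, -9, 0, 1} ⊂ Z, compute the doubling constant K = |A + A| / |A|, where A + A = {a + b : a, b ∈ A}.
K = |A + A| / |A| = 9/4

Enumerate A + A = {a + b : a, b ∈ A}. With |A| = 4, there are |A|^2 = 16 ordered sum pairs; collecting distinct values, A + A = {-38, -28, -19, -18, -9, -8, 0, 1, 2}, so |A + A| = 9. Thus K = 9/4. For comparison, the minimum possible |A + A| over all 4-element sets is 2·4 − 1 = 7 (so min K = 7/4), attained only by arithmetic progressions.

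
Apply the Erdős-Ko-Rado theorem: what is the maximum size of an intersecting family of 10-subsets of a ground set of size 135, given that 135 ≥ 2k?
max |F| = C(134, 9) = 29171309943776

The Erdős-Ko-Rado theorem states: for n ≥ 2k, an intersecting family of k-subsets of an n-element set has size at most C(n − 1, k − 1), with equality for 'star' families {A ⊆ [n] : |A| = k, i ∈ A} (fix an element i). For n = 135, k = 10: C(134, 9) = 29171309943776.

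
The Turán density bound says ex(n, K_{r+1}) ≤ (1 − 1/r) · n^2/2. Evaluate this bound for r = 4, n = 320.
Turán density bound = (3/4) · 320^2/2 = 38400

Turán's theorem: ex(n, K_{r+1}) is achieved by the complete r-partite Turán graph T(n, r) with parts as balanced as possible, and is at most (1 − 1/r) · n^2/2. For r = 4, n = 320: the density bound is (3/4) · 102400/2 = 38400. Since 4 ∣ 320, the Turán graph T(320, 4) has parts of equal size 80, and its edge count e(T(320, 4)) = 38400 attains the density bound exactly.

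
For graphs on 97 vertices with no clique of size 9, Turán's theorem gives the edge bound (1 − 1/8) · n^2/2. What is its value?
Turán density bound = (7/8) · 97^2/2 = 65863/16 ≈ 4116.4375

Turán's theorem: ex(n, K_{r+1}) is achieved by the complete r-partite Turán graph T(n, r) with parts as balanced as possible, and is at most (1 − 1/r) · n^2/2. For r = 8, n = 97: the density bound is (7/8) · 9409/2 = 65863/16 ≈ 4116.4375. The integer-valued extremum is e(T(97, 8)) = 4116, which is strictly less than the density bound 65863/16 since 8 ∤ 97 (the parts of T(97, 8) cannot all be equal).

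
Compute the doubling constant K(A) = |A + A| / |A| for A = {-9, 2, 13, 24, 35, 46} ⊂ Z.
K = |A + A| / |A| = 11/6

Enumerate A + A = {a + b : a, b ∈ A}. With |A| = 6, there are |A|^2 = 36 ordered sum pairs; collecting distinct values, A + A = {-18, -7, 4, 15, 26, 37, 48, 59, 70, 81, 92}, so |A + A| = 11. Thus K = 11/6. Here |A + A| = 2|A| − 1 = 11, the minimum possible — so K = 11/6 is minimal, which holds iff A is an arithmetic progression.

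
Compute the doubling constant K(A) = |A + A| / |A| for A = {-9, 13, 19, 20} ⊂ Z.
K = |A + A| / |A| = 10/4 = 5/2

Enumerate A + A = {a + b : a, b ∈ A}. With |A| = 4, there are |A|^2 = 16 ordered sum pairs; collecting distinct values, A + A = {-18, 4, 10, 11, 26, 32, 33, 38, 39, 40}, so |A + A| = 10. Thus K = 10/4 = 5/2. For comparison, the minimum possible |A + A| over all 4-element sets is 2·4 − 1 = 7 (so min K = 7/4), attained only by arithmetic progressions.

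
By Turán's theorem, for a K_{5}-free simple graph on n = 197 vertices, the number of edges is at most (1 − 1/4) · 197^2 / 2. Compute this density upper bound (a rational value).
Turán density bound = (3/4) · 197^2/2 = 116427/8 ≈ 14553.375

Turán's theorem: ex(n, K_{r+1}) is achieved by the complete r-partite Turán graph T(n, r) with parts as balanced as possible, and is at most (1 − 1/r) · n^2/2. For r = 4, n = 197: the density bound is (3/4) · 38809/2 = 116427/8 ≈ 14553.375. The integer-valued extremum is e(T(197, 4)) = 14553, which is strictly less than the density bound 116427/8 since 4 ∤ 197 (the parts of T(197, 4) cannot all be equal).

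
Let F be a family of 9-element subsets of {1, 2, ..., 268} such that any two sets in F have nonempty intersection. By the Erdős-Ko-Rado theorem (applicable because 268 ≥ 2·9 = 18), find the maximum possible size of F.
max |F| = C(267, 8) = 576226292183685

The Erdős-Ko-Rado theorem states: for n ≥ 2k, an intersecting family of k-subsets of an n-element set has size at most C(n − 1, k − 1), with equality for 'star' families {A ⊆ [n] : |A| = k, i ∈ A} (fix an element i). For n = 268, k = 9: C(267, 8) = 576226292183685.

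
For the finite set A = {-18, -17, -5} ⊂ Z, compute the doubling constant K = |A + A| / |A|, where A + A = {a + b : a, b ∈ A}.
K = |A + A| / |A| = 6/3 = 2

Enumerate A + A = {a + b : a, b ∈ A}. With |A| = 3, there are |A|^2 = 9 ordered sum pairs; collecting distinct values, A + A = {-36, -35, -34, -23, -22, -10}, so |A + A| = 6. Thus K = 6/3 = 2. For comparison, the minimum possible |A + A| over all 3-element sets is 2·3 − 1 = 5 (so min K = 5/3), attained only by arithmetic progressions.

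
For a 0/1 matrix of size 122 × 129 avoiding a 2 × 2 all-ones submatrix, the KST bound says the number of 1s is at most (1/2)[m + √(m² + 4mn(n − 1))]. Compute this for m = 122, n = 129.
z(122, 129; 2, 2) ≤ (1/2)[122 + √(122² + 4·122·129·128)] = (1/2)[122 + √8072740] = 1481.6284

Kővári–Sós–Turán: let r_1, ..., r_122 be the row sums and z = Σ r_i the total number of 1s. Each pair of columns can share at most one row with both entries 1 (else a 2×2 all-ones block appears), so Σ_i C(r_i, 2) ≤ C(129, 2) = 8256. By convexity Σ_i C(r_i, 2) ≥ 122·C(z/122, 2) = z(z − 122)/(2·122), giving z² − 122z − 122·129·128 ≤ 0 and hence z ≤ (1/2)[122 + √(14884 + 4·2014464)] = (1/2)[122 + √8072740] ≈ (1/2)(122 + 2841.2568) = 1481.6284.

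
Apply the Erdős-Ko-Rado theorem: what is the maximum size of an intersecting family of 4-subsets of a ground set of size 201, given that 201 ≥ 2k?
max |F| = C(200, 3) = 1313400

Erdős-Ko-Rado (1961): when n ≥ 2k, max |F| = C(n−1, k−1). The bound is attained by the star {A : i ∈ A} for any fixed i ∈ [n]. Here C(201−1, 4−1) = C(200, 3) = 1313400.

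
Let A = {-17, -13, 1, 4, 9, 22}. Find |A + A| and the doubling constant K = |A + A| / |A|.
K = |A + A| / |A| = 20/6 = 10/3

Enumerate A + A = {a + b : a, b ∈ A}. With |A| = 6, there are |A|^2 = 36 ordered sum pairs; collecting distinct values, A + A = {-34, -30, -26, -16, -13, -12, -9, -8, -4, 2, 5, 8, 9, 10, 13, 18, 23, 26, 31, 44}, so |A + A| = 20. Thus K = 20/6 = 10/3. For comparison, the minimum possible |A + A| over all 6-element sets is 2·6 − 1 = 11 (so min K = 11/6), attained only by arithmetic progressions.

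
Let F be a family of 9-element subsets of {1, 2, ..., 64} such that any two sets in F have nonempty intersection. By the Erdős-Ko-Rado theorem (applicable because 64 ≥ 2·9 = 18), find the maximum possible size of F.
max |F| = C(63, 8) = 3872894697

Erdős-Ko-Rado (1961): when n ≥ 2k, max |F| = C(n−1, k−1). The bound is attained by the star {A : i ∈ A} for any fixed i ∈ [n]. Here C(64−1, 9−1) = C(63, 8) = 3872894697.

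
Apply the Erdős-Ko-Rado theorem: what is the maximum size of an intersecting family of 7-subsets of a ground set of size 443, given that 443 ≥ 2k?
max |F| = C(442, 6) = 10009240086846

Erdős-Ko-Rado (1961): when n ≥ 2k, max |F| = C(n−1, k−1). The bound is attained by the star {A : i ∈ A} for any fixed i ∈ [n]. Here C(443−1, 7−1) = C(442, 6) = 10009240086846.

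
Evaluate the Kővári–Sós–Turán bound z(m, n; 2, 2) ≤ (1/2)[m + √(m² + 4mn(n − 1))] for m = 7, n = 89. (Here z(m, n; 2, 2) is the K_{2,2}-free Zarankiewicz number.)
z(7, 89; 2, 2) ≤ (1/2)[7 + √(7² + 4·7·89·88)] = (1/2)[7 + √219345] = 237.6714

Kővári–Sós–Turán: let r_1, ..., r_7 be the row sums and z = Σ r_i the total number of 1s. Each pair of columns can share at most one row with both entries 1 (else a 2×2 all-ones block appears), so Σ_i C(r_i, 2) ≤ C(89, 2) = 3916. By convexity Σ_i C(r_i, 2) ≥ 7·C(z/7, 2) = z(z − 7)/(2·7), giving z² − 7z − 7·89·88 ≤ 0 and hence z ≤ (1/2)[7 + √(49 + 4·54824)] = (1/2)[7 + √219345] ≈ (1/2)(7 + 468.3428) = 237.6714.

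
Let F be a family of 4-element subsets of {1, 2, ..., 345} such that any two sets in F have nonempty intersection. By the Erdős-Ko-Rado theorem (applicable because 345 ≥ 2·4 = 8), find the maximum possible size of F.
max |F| = C(344, 3) = 6725544

The Erdős-Ko-Rado theorem states: for n ≥ 2k, an intersecting family of k-subsets of an n-element set has size at most C(n − 1, k − 1), with equality for 'star' families {A ⊆ [n] : |A| = k, i ∈ A} (fix an element i). For n = 345, k = 4: C(344, 3) = 6725544.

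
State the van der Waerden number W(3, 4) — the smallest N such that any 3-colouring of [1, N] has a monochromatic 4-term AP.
W(3, 4) = 293

W(3, 4) = 293. The lower bound W(3, 4) > 292 comes from an explicit good 3-colouring of [1, 292]; the upper bound W(3, 4) ≤ 293 was verified by exhaustive search over 3-colourings of [1, 293].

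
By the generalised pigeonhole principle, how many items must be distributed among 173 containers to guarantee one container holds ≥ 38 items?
n = (38 − 1)·173 + 1 = 6402

By the generalised pigeonhole principle, to guarantee some box contains ≥ r objects we need more than (r − 1) · k objects total. Threshold: n = (r − 1) · k + 1. With r = 38 and k = 173: n = 37 · 173 + 1 = 6401 + 1 = 6402. For n = 6401 = 37 · 173, we can put exactly 37 objects in every box, avoiding 38 in any single one — so 6402 is tight.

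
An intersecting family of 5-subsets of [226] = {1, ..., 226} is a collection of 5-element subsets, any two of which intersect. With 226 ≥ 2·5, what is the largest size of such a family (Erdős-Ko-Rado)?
max |F| = C(225, 4) = 103962600

Erdős-Ko-Rado (1961): when n ≥ 2k, max |F| = C(n−1, k−1). The bound is attained by the star {A : i ∈ A} for any fixed i ∈ [n]. Here C(226−1, 5−1) = C(225, 4) = 103962600.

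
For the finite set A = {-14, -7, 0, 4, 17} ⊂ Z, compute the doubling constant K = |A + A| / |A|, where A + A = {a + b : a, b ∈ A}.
K = |A + A| / |A| = 14/5

Enumerate A + A = {a + b : a, b ∈ A}. With |A| = 5, there are |A|^2 = 25 ordered sum pairs; collecting distinct values, A + A = {-28, -21, -14, -10, -7, -3, 0, 3, 4, 8, 10, 17, 21, 34}, so |A + A| = 14. Thus K = 14/5. For comparison, the minimum possible |A + A| over all 5-element sets is 2·5 − 1 = 9 (so min K = 9/5), attained only by arithmetic progressions.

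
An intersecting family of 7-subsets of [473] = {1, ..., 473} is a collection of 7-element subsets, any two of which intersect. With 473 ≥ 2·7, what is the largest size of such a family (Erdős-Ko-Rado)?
max |F| = C(472, 6) = 14875235279268

The Erdős-Ko-Rado theorem states: for n ≥ 2k, an intersecting family of k-subsets of an n-element set has size at most C(n − 1, k − 1), with equality for 'star' families {A ⊆ [n] : |A| = k, i ∈ A} (fix an element i). For n = 473, k = 7: C(472, 6) = 14875235279268.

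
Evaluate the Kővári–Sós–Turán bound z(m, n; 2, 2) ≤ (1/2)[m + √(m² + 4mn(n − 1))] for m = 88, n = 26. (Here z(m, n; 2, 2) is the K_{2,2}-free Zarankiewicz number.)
z(88, 26; 2, 2) ≤ (1/2)[88 + √(88² + 4·88·26·25)] = (1/2)[88 + √236544] = 287.1789

Kővári–Sós–Turán: let r_1, ..., r_88 be the row sums and z = Σ r_i the total number of 1s. Each pair of columns can share at most one row with both entries 1 (else a 2×2 all-ones block appears), so Σ_i C(r_i, 2) ≤ C(26, 2) = 325. By convexity Σ_i C(r_i, 2) ≥ 88·C(z/88, 2) = z(z − 88)/(2·88), giving z² − 88z − 88·26·25 ≤ 0 and hence z ≤ (1/2)[88 + √(7744 + 4·57200)] = (1/2)[88 + √236544] ≈ (1/2)(88 + 486.3579) = 287.1789.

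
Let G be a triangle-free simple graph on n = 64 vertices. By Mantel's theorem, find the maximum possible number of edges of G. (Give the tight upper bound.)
ex(64, K_3) = ⌊64^2/4⌋ = 1024

Mantel (1907): a triangle-free graph on n vertices has at most ⌊n^2/4⌋ edges, with equality for the complete bipartite graph K_{⌊n/2⌋, ⌈n/2⌉}. For n = 64: ⌊64^2/4⌋ = ⌊4096/4⌋ = 1024. The extremal graph is K_{32, 32}, which has 32·32 = 1024 edges.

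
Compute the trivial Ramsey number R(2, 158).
R(2, 158) = 158

R(2, k) = k for all k ≥ 2: in a 2-colouring of K_k, either some edge is red (a red K_2) or all edges are blue (a blue K_k). And K_{157} coloured all-blue has no blue K_158, so R(2, 158) > 157. Hence R(2, 158) = 158.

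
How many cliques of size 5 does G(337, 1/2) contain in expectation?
E[# K_5] = C(337, 5) · (1/2)^C(5, 2) = 35157941532 / 2^10 = 8789485383/256 ≈ 34333927.277344

For each 5-subset S of vertices (there are C(337, 5) = 35157941532 such S), let X_S = 1 if S induces a K_5 (all C(5, 2) = 10 edges present). Then P(X_S = 1) = (1/2)^10 = 1/1024. By linearity of expectation, E[# K_5] = C(337, 5) · (1/2)^10 = 35157941532 / 1024 = 8789485383/256 ≈ 34333927.277344.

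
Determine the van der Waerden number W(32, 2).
W(32, 2) = 32 + 1 = 33

A 2-term AP is any pair of integers, so a monochromatic 2-AP exists iff some colour is used at least twice. With 32 colours, the colouring i ↦ i on {1, ..., 32} uses each colour once, avoiding any monochromatic pair, so W(32, 2) > 32. For {1, ..., 33}, pigeonhole forces two integers of the same colour, which form a monochromatic 2-AP. Hence W(32, 2) = 33.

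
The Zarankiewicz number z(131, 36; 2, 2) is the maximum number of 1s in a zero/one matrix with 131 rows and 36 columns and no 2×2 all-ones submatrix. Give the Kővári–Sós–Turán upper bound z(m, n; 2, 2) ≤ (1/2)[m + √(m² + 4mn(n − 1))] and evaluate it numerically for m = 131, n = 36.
z(131, 36; 2, 2) ≤ (1/2)[131 + √(131² + 4·131·36·35)] = (1/2)[131 + √677401] = 477.0219

Kővári–Sós–Turán: let r_1, ..., r_131 be the row sums and z = Σ r_i the total number of 1s. Each pair of columns can share at most one row with both entries 1 (else a 2×2 all-ones block appears), so Σ_i C(r_i, 2) ≤ C(36, 2) = 630. By convexity Σ_i C(r_i, 2) ≥ 131·C(z/131, 2) = z(z − 131)/(2·131), giving z² − 131z − 131·36·35 ≤ 0 and hence z ≤ (1/2)[131 + √(17161 + 4·165060)] = (1/2)[131 + √677401] ≈ (1/2)(131 + 823.0437) = 477.0219.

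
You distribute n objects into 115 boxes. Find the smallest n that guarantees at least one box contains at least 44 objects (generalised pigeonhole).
n = (44 − 1)·115 + 1 = 4946

By the generalised pigeonhole principle, to guarantee some box contains ≥ r objects we need more than (r − 1) · k objects total. Threshold: n = (r − 1) · k + 1. With r = 44 and k = 115: n = 43 · 115 + 1 = 4945 + 1 = 4946. For n = 4945 = 43 · 115, we can put exactly 43 objects in every box, avoiding 44 in any single one — so 4946 is tight.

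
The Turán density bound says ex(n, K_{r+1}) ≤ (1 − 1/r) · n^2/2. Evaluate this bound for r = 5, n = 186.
Turán density bound = (4/5) · 186^2/2 = 69192/5 ≈ 13838.4

Turán's theorem: ex(n, K_{r+1}) is achieved by the complete r-partite Turán graph T(n, r) with parts as balanced as possible, and is at most (1 − 1/r) · n^2/2. For r = 5, n = 186: the density bound is (4/5) · 34596/2 = 69192/5 ≈ 13838.4. The integer-valued extremum is e(T(186, 5)) = 13838, which is strictly less than the density bound 69192/5 since 5 ∤ 186 (the parts of T(186, 5) cannot all be equal).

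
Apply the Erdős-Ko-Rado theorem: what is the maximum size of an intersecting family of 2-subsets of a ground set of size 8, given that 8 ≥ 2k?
max |F| = C(7, 1) = 7

The Erdős-Ko-Rado theorem states: for n ≥ 2k, an intersecting family of k-subsets of an n-element set has size at most C(n − 1, k − 1), with equality for 'star' families {A ⊆ [n] : |A| = k, i ∈ A} (fix an element i). For n = 8, k = 2: C(7, 1) = 7.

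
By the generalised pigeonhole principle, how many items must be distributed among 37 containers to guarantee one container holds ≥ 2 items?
n = (2 − 1)·37 + 1 = 38

By the generalised pigeonhole principle, to guarantee some box contains ≥ r objects we need more than (r − 1) · k objects total. Threshold: n = (r − 1) · k + 1. With r = 2 and k = 37: n = 1 · 37 + 1 = 37 + 1 = 38. For n = 37 = 1 · 37, we can put exactly 1 objects in every box, avoiding 2 in any single one — so 38 is tight.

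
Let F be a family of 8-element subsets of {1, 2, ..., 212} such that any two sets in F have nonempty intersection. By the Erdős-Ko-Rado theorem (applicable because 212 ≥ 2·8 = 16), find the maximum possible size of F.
max |F| = C(211, 7) = 3340967581380

The Erdős-Ko-Rado theorem states: for n ≥ 2k, an intersecting family of k-subsets of an n-element set has size at most C(n − 1, k − 1), with equality for 'star' families {A ⊆ [n] : |A| = k, i ∈ A} (fix an element i). For n = 212, k = 8: C(211, 7) = 3340967581380.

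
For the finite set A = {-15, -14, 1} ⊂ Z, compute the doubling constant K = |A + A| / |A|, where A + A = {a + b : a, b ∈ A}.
K = |A + A| / |A| = 6/3 = 2

Enumerate A + A = {a + b : a, b ∈ A}. With |A| = 3, there are |A|^2 = 9 ordered sum pairs; collecting distinct values, A + A = {-30, -29, -28, -14, -13, 2}, so |A + A| = 6. Thus K = 6/3 = 2. For comparison, the minimum possible |A + A| over all 3-element sets is 2·3 − 1 = 5 (so min K = 5/3), attained only by arithmetic progressions.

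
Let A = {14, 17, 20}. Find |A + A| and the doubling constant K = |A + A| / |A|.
K = |A + A| / |A| = 5/3

Enumerate A + A = {a + b : a, b ∈ A}. With |A| = 3, there are |A|^2 = 9 ordered sum pairs; collecting distinct values, A + A = {28, 31, 34, 37, 40}, so |A + A| = 5. Thus K = 5/3. Here |A + A| = 2|A| − 1 = 5, the minimum possible — so K = 5/3 is minimal, which holds iff A is an arithmetic progression.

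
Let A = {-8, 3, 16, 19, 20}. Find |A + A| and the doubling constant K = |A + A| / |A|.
K = |A + A| / |A| = 15/5 = 3

Enumerate A + A = {a + b : a, b ∈ A}. With |A| = 5, there are |A|^2 = 25 ordered sum pairs; collecting distinct values, A + A = {-16, -5, 6, 8, 11, 12, 19, 22, 23, 32, 35, 36, 38, 39, 40}, so |A + A| = 15. Thus K = 15/5 = 3. For comparison, the minimum possible |A + A| over all 5-element sets is 2·5 − 1 = 9 (so min K = 9/5), attained only by arithmetic progressions.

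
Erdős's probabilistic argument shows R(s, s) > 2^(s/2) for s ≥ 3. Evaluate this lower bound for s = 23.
2^(23/2) = 2896.3094; so R(23, 23) > 2896.3094

Colour each edge of K_n uniformly at random with red/blue. The expected number of monochromatic K_23 is C(n, 23) · 2 · 2^(−C(23,2)). If C(n, 23) · 2^(1 − C(23,2)) < 1, then with positive probability no monochromatic K_23 exists, so R(23, 23) > n. The standard estimate C(n, 23) ≤ n^23/23! shows this inequality holds whenever n ≤ 2^(23/2) (since 23! · 2^(C(23,2) − 1) > 2^(23^2/2) ≥ n^23). Hence R(23, 23) > 2^(23/2) = 2896.3094.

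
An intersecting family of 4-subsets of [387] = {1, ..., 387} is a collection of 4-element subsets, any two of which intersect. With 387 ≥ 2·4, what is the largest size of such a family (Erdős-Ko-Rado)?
max |F| = C(386, 3) = 9511040

The Erdős-Ko-Rado theorem states: for n ≥ 2k, an intersecting family of k-subsets of an n-element set has size at most C(n − 1, k − 1), with equality for 'star' families {A ⊆ [n] : |A| = k, i ∈ A} (fix an element i). For n = 387, k = 4: C(386, 3) = 9511040.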